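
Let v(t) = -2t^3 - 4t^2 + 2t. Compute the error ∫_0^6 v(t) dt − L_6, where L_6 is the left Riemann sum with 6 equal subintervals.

Exact integral: ∫_0^6 v(t) dt = -900.
L_6 = -640.
Error = -900 − (-640) = -260.

-260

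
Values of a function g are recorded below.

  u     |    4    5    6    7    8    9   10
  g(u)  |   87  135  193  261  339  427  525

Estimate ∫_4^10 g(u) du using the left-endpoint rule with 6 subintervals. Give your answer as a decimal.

1442

Δu = 1.
Sum = 1·[87 + 135 + 193 + 261 + 339 + 427] = 1442.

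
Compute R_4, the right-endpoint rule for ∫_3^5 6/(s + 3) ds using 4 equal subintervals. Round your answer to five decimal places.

Δs = (5 − 3)/4 = 0.5.
Right endpoints: 3.5, 4, 4.5, 5.
f(3.5) = 12/13, f(4) = 6/7, f(4.5) = 0.8, f(5) = 0.75.
Sum = Δs · [f(3.5) + f(4) + f(4.5) + f(5)].
Sum ≈ 1.66511.

1.66511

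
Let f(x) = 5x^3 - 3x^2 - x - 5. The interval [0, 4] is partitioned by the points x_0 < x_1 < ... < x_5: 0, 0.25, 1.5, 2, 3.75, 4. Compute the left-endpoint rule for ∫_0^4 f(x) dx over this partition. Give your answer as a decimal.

83.796875

Subinterval widths: 0.25, 1.25, 0.5, 1.75, 0.25.
Left endpoints: 0, 0.25, 1.5, 2, 3.75.
f(0) = -5, f(0.25) = -5.359375, f(1.5) = 3.625, f(2) = 21, f(3.75) = 212.734375.
Sum = Σ Δx_i · f(x_i).
Sum = 83.796875.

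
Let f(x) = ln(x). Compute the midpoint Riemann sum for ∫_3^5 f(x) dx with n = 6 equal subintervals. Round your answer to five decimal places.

2.75197

Δx = (5 − 3)/6 = 1/3.
Midpoints: 19/6, 3.5, 23/6, 25/6, 4.5, 29/6.
f(19/6) ≈ 1.15268, f(3.5) ≈ 1.25276, f(23/6) ≈ 1.34373, f(25/6) ≈ 1.42712, f(4.5) ≈ 1.50408, f(29/6) ≈ 1.57554.
Sum = Δx · [f(19/6) + f(3.5) + f(23/6) + ...].
Sum ≈ 2.75197.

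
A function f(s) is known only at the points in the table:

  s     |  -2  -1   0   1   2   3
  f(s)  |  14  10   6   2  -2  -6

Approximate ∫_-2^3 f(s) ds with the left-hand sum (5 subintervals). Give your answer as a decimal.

30

Δs = 1.
Sum = 1·[14 + 10 + 6 + 2 + (-2)] = 30.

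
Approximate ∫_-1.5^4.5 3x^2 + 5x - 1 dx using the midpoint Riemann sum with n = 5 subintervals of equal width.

Δx = (4.5 − (-1.5))/5 = 1.2.
Midpoints: -0.9, 0.3, 1.5, 2.7, 3.9.
f(-0.9) = -3.07, f(0.3) = 0.77, f(1.5) = 13.25, f(2.7) = 34.37, f(3.9) = 64.13.
Sum = Δx · [f(-0.9) + f(0.3) + f(1.5) + f(2.7) + f(3.9)].
Sum = 131.34.

131.34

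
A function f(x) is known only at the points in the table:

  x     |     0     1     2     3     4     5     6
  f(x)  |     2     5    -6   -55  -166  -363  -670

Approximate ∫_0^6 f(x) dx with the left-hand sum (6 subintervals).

-583

Δx = 1.
Sum = 1·[2 + 5 + (-6) + (-55) + (-166) + (-363)] = -583.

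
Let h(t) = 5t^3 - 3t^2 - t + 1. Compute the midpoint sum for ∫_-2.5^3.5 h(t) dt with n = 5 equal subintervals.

Δt = (3.5 − (-2.5))/5 = 1.2.
Midpoints: -1.9, -0.7, 0.5, 1.7, 2.9.
h(-1.9) = -42.225, h(-0.7) = -1.485, h(0.5) = 0.375, h(1.7) = 15.195, h(2.9) = 94.815.
Sum = Δt · [h(-1.9) + h(-0.7) + h(0.5) + h(1.7) + h(2.9)].
Sum = 80.01.

80.01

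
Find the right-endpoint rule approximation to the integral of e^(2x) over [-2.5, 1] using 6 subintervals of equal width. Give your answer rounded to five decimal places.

6.25381

Δx = (1 − (-2.5))/6 = 7/12.
Right endpoints: -23/12, -4/3, -0.75, -1/6, 5/12, 1.
f(-23/12) ≈ 0.02164, f(-4/3) ≈ 0.06948, f(-0.75) ≈ 0.22313, f(-1/6) ≈ 0.71653, f(5/12) ≈ 2.30098, f(1) ≈ 7.38906.
Sum = Δx · [f(-23/12) + f(-4/3) + f(-0.75) + ...].
Sum ≈ 6.25381.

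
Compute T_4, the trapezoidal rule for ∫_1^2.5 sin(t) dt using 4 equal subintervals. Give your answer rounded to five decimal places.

Δt = (2.5 − 1)/4 = 0.375.
f(1) ≈ 0.84147, f(1.375) ≈ 0.98089, f(1.75) ≈ 0.98399, f(2.125) ≈ 0.85032, f(2.5) ≈ 0.59847.
T_4 = (Δt/2)·[f(t_0) + 2f(t_1) + 2f(t_2) + 2f(t_3) + f(t_4)].
Sum ≈ 1.32569.

1.32569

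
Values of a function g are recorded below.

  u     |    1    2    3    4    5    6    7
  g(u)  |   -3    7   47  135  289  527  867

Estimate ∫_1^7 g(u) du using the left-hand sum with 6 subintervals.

1002

Δu = 1.
Sum = 1·[(-3) + 7 + 47 + 135 + 289 + 527] = 1002.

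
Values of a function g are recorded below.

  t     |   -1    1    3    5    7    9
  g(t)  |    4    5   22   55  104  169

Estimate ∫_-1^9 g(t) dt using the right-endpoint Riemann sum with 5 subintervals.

710

Δt = 2.
Sum = 2·[5 + 22 + 55 + 104 + 169] = 710.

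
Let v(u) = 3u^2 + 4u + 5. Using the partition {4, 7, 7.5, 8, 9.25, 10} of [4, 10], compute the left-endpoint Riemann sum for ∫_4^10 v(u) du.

Subinterval widths: 3, 0.5, 0.5, 1.25, 0.75.
Left endpoints: 4, 7, 7.5, 8, 9.25.
v(4) = 69, v(7) = 180, v(7.5) = 203.75, v(8) = 229, v(9.25) = 298.6875.
Sum = Σ Δu_i · v(u_i).
Sum = 909.140625.

909.140625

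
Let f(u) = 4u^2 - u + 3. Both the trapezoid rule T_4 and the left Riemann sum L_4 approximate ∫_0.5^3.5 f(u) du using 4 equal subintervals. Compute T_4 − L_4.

T_4 = 61.125.
L_4 = 44.25.
T_4 − L_4 = 16.875.

16.875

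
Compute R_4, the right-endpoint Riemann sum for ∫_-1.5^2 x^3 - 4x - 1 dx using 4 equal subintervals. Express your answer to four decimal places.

-5.0791

Δx = (2 − (-1.5))/4 = 0.875.
Right endpoints: -0.625, 0.25, 1.125, 2.
f(-0.625) = 643/512, f(0.25) = -1.984375, f(1.125) = -2087/512, f(2) = -1.
Sum = Δx · [f(-0.625) + f(0.25) + f(1.125) + f(2)].
Sum ≈ -5.0791.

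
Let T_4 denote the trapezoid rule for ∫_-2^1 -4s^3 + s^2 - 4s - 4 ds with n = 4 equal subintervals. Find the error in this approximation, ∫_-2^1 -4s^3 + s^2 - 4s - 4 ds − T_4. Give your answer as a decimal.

-1.96875

Exact integral: ∫_-2^1 f(s) ds = 12.
T_4 = 13.96875.
Error = 12 − 13.96875 = -1.96875.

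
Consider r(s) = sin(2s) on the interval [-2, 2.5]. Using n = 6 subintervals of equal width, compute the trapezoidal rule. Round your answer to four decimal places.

-0.3773

Δs = (2.5 − (-2))/6 = 0.75.
r(-2) ≈ 0.7568, r(-1.25) ≈ -0.5985, r(-0.5) ≈ -0.8415, r(0.25) ≈ 0.4794, r(1) ≈ 0.9093, r(1.75) ≈ -0.3508, r(2.5) ≈ -0.9589.
T_6 = (Δs/2)·[r(s_0) + 2r(s_1) + ... + 2r(s_{5}) + r(s_6)].
Sum ≈ -0.3773.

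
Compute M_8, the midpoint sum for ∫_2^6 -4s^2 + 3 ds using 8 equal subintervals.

Δs = (6 − 2)/8 = 0.5.
Midpoints: 2.25, 2.75, 3.25, 3.75, 4.25, 4.75, 5.25, 5.75.
f(2.25) = -17.25, f(2.75) = -27.25, f(3.25) = -39.25, f(3.75) = -53.25, f(4.25) = -69.25, f(4.75) = -87.25, f(5.25) = -107.25, f(5.75) = -129.25.
Sum = Δs · [f(2.25) + f(2.75) + f(3.25) + ...].
Sum = -265.

-265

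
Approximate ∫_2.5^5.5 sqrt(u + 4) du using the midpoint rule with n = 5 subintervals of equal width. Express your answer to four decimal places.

Δu = (5.5 − 2.5)/5 = 0.6.
Midpoints: 2.8, 3.4, 4, 4.6, 5.2.
f(2.8) ≈ 2.6077, f(3.4) ≈ 2.7203, f(4) ≈ 2.8284, f(4.6) ≈ 2.9326, f(5.2) ≈ 3.0332.
Sum = Δu · [f(2.8) + f(3.4) + f(4) + f(4.6) + f(5.2)].
Sum ≈ 8.4733.

8.4733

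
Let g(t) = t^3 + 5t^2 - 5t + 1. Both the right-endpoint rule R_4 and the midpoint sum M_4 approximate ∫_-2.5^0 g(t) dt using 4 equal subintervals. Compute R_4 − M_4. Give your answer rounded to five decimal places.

-8.48389

R_4 ≈ 25.8154297.
M_4 ≈ 34.2993164.
R_4 − M_4 ≈ -8.48389.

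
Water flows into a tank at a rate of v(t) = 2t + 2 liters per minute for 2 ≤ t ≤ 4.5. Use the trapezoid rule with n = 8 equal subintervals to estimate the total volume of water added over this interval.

Δt = (4.5 − 2)/8 = 0.3125.
v(2) = 6, v(2.3125) = 6.625, v(2.625) = 7.25, v(2.9375) = 7.875, v(3.25) = 8.5, v(3.5625) = 9.125, v(3.875) = 9.75, v(4.1875) = 10.375, v(4.5) = 11.
T_8 = (Δt/2)·[v(t_0) + 2v(t_1) + ... + 2v(t_{7}) + v(t_8)].
Sum = 21.25.

21.25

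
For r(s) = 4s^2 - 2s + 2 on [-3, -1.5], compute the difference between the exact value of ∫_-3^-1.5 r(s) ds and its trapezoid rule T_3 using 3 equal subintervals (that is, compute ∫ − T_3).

Exact integral: ∫_-3^-1.5 r(s) ds = 41.25.
T_3 = 41.5.
Error = 41.25 − 41.5 = -0.25.

-0.25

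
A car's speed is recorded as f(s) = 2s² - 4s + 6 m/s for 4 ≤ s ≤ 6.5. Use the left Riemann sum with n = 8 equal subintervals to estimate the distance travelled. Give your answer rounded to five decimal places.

Δs = (6.5 − 4)/8 = 0.3125.
Left endpoints: 4, 4.3125, 4.625, 4.9375, 5.25, 5.5625, 5.875, 6.1875.
f(4) = 22, f(4.3125) = 25.9453125, f(4.625) = 30.28125, f(4.9375) = 35.0078125, f(5.25) = 40.125, f(5.5625) = 45.6328125, f(5.875) = 51.53125, f(6.1875) = 57.8203125.
Sum = Δs · [f(4) + f(4.3125) + f(4.625) + ...].
Sum ≈ 96.35742.

96.35742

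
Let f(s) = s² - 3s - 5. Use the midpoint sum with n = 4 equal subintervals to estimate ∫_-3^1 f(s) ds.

1

Δs = (1 − (-3))/4 = 1.
Midpoints: -2.5, -1.5, -0.5, 0.5.
f(-2.5) = 8.75, f(-1.5) = 1.75, f(-0.5) = -3.25, f(0.5) = -6.25.
Sum = Δs · [f(-2.5) + f(-1.5) + f(-0.5) + f(0.5)].
Sum = 1.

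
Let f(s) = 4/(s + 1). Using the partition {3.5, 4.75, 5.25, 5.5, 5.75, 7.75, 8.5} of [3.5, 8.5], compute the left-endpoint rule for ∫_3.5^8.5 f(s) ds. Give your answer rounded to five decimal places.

3.30083

Subinterval widths: 1.25, 0.5, 0.25, 0.25, 2, 0.75.
Left endpoints: 3.5, 4.75, 5.25, 5.5, 5.75, 7.75.
f(3.5) = 8/9, f(4.75) = 16/23, f(5.25) = 0.64, f(5.5) = 8/13, f(5.75) = 16/27, f(7.75) = 16/35.
Sum = Σ Δs_i · f(s_i).
Sum ≈ 3.30083.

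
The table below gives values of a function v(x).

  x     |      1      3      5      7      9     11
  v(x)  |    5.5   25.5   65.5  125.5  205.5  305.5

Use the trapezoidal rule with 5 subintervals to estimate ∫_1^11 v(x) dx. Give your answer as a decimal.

Δx = 2.
T_5 = (2/2)·[5.5 + 2·25.5 + 2·65.5 + 2·125.5 + 2·205.5 + 305.5] = 1155.

1155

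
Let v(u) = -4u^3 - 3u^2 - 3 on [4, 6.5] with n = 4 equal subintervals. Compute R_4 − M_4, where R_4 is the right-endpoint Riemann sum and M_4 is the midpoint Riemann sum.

-304.00390625

R_4 = -2045.8203125.
M_4 = -1741.81640625.
R_4 − M_4 = -304.00390625.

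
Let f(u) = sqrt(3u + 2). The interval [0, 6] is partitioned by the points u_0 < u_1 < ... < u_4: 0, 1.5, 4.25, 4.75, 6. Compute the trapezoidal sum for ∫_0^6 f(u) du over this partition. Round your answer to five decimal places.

Subinterval widths: 1.5, 2.75, 0.5, 1.25.
f(0) ≈ 1.41421, f(1.5) ≈ 2.54951, f(4.25) ≈ 3.84057, f(4.75) ≈ 4.03113, f(6) ≈ 4.47214.
On each subinterval the trapezoid contributes (Δu_i/2)·[f(u_{i-1}) + f(u_i)].
Sum ≈ 19.04162.

19.04162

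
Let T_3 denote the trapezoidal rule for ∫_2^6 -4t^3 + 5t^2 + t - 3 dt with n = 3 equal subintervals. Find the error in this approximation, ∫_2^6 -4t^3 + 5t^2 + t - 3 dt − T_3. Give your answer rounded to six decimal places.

50.962963

Exact integral: ∫_2^6 f(t) dt ≈ -929.33333333.
T_3 ≈ -980.29629630.
Error ≈ -929.33333333 − (-980.29629630) ≈ 50.962963.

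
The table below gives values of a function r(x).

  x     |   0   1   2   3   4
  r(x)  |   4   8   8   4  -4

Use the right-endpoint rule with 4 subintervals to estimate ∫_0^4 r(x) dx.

16

Δx = 1.
Sum = 1·[8 + 8 + 4 + (-4)] = 16.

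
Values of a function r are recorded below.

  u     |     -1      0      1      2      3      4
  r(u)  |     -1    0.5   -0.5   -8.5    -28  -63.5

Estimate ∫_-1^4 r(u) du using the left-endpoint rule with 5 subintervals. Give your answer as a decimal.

-37.5

Δu = 1.
Sum = 1·[(-1) + 0.5 + (-0.5) + (-8.5) + (-28)] = -37.5.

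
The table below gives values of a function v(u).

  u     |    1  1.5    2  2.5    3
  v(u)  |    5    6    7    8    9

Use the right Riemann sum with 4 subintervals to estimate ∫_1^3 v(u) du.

15

Δu = 0.5.
Sum = 0.5·[6 + 7 + 8 + 9] = 15.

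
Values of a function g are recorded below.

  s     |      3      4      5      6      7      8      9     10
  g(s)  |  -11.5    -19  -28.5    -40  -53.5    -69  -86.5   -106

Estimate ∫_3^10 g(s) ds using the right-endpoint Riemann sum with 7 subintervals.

-402.5

Δs = 1.
Sum = 1·[(-19) + (-28.5) + (-40) + (-53.5) + (-69) + (-86.5) + (-106)] = -402.5.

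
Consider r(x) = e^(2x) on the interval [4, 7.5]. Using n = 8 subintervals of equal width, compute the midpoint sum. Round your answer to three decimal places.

Δx = (7.5 − 4)/8 = 0.4375.
Midpoints: 4.21875, 4.65625, 5.09375, 5.53125, 5.96875, 6.40625, 6.84375, 7.28125.
r(4.21875) ≈ 4616.998, r(4.65625) ≈ 11075.603, r(5.09375) ≈ 26568.989, r(5.53125) ≈ 63735.692, r(5.96875) ≈ 152893.977, r(6.40625) ≈ 366773.584, r(6.84375) ≈ 879844.090, r(7.28125) ≈ 2110636.249.
Sum = Δx · [r(4.21875) + r(4.65625) + r(5.09375) + ...].
Sum ≈ 1582063.517.

1582063.517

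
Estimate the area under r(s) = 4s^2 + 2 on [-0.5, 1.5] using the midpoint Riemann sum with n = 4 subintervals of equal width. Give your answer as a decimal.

8.5

Δs = (1.5 − (-0.5))/4 = 0.5.
Midpoints: -0.25, 0.25, 0.75, 1.25.
r(-0.25) = 2.25, r(0.25) = 2.25, r(0.75) = 4.25, r(1.25) = 8.25.
Sum = Δs · [r(-0.25) + r(0.25) + r(0.75) + r(1.25)].
Sum = 8.5.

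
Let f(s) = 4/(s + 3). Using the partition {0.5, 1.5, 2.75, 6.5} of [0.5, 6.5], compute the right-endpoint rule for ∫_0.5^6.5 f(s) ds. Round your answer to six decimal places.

Subinterval widths: 1, 1.25, 3.75.
Right endpoints: 1.5, 2.75, 6.5.
f(1.5) = 8/9, f(2.75) = 16/23, f(6.5) = 8/19.
Sum = Σ Δs_i · f(s_i).
Sum ≈ 3.337401.

3.337401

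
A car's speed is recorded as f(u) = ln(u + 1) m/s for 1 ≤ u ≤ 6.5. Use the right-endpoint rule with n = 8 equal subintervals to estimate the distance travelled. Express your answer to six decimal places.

8.665463

Δu = (6.5 − 1)/8 = 0.6875.
Right endpoints: 1.6875, 2.375, 3.0625, 3.75, 4.4375, 5.125, 5.8125, 6.5.
f(1.6875) ≈ 0.988611, f(2.375) ≈ 1.216395, f(3.0625) ≈ 1.401799, f(3.75) ≈ 1.558145, f(4.4375) ≈ 1.693319, f(5.125) ≈ 1.812379, f(5.8125) ≈ 1.918759, f(6.5) ≈ 2.014903.
Sum = Δu · [f(1.6875) + f(2.375) + f(3.0625) + ...].
Sum ≈ 8.665463.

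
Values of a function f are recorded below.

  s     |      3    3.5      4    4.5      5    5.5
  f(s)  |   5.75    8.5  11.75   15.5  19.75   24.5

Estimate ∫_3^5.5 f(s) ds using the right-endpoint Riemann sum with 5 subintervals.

Δs = 0.5.
Sum = 0.5·[8.5 + 11.75 + 15.5 + 19.75 + 24.5] = 40.

40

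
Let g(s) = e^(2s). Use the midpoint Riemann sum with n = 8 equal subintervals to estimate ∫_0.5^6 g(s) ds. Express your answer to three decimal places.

75302.246

Δs = (6 − 0.5)/8 = 0.6875.
Midpoints: 0.84375, 1.53125, 2.21875, 2.90625, 3.59375, 4.28125, 4.96875, 5.65625.
g(0.84375) ≈ 5.406, g(1.53125) ≈ 21.381, g(2.21875) ≈ 84.563, g(2.90625) ≈ 334.454, g(3.59375) ≈ 1322.792, g(4.28125) ≈ 5231.744, g(4.96875) ≈ 20691.950, g(5.65625) ≈ 81838.249.
Sum = Δs · [g(0.84375) + g(1.53125) + g(2.21875) + ...].
Sum ≈ 75302.246.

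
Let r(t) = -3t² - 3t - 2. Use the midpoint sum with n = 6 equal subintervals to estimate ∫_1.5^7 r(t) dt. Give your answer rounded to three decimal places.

-419.595

Δt = (7 − 1.5)/6 = 11/12.
Midpoints: 47/24, 2.875, 91/24, 113/24, 5.625, 157/24.
r(47/24) = -3721/192, r(2.875) = -35.421875, r(91/24) = -10849/192, r(113/24) = -15865/192, r(5.625) = -113.796875, r(157/24) = -28801/192.
Sum = Δt · [r(47/24) + r(2.875) + r(91/24) + ...].
Sum ≈ -419.595.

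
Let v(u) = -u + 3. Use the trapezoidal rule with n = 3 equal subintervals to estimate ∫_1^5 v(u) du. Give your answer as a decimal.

Δu = (5 − 1)/3 = 4/3.
v(1) = 2, v(7/3) = 2/3, v(11/3) = -2/3, v(5) = -2.
T_3 = (Δu/2)·[v(u_0) + 2v(u_1) + 2v(u_2) + v(u_3)].
Sum = 0.

0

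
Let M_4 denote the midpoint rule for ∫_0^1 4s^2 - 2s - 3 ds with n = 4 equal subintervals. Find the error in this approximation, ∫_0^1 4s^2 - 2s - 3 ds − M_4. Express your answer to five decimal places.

0.02083

Exact integral: ∫_0^1 f(s) ds ≈ -2.6666667.
M_4 = -2.6875.
Error ≈ -2.6666667 − (-2.6875) ≈ 0.02083.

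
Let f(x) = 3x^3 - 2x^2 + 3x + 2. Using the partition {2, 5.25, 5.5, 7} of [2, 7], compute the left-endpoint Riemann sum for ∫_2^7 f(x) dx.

862.87109375

Subinterval widths: 3.25, 0.25, 1.5.
Left endpoints: 2, 5.25, 5.5.
f(2) = 24, f(5.25) = 396.734375, f(5.5) = 457.125.
Sum = Σ Δx_i · f(x_i).
Sum = 862.87109375.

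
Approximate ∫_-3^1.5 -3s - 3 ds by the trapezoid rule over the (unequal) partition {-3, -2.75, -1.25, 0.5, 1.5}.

-3.375

Subinterval widths: 0.25, 1.5, 1.75, 1.
f(-3) = 6, f(-2.75) = 5.25, f(-1.25) = 0.75, f(0.5) = -4.5, f(1.5) = -7.5.
On each subinterval the trapezoid contributes (Δs_i/2)·[f(s_{i-1}) + f(s_i)].
Sum = -3.375.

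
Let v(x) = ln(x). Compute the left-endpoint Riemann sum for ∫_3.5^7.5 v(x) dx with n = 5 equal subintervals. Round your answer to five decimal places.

Δx = (7.5 − 3.5)/5 = 0.8.
Left endpoints: 3.5, 4.3, 5.1, 5.9, 6.7.
v(3.5) ≈ 1.25276, v(4.3) ≈ 1.45862, v(5.1) ≈ 1.62924, v(5.9) ≈ 1.77495, v(6.7) ≈ 1.90211.
Sum = Δx · [v(3.5) + v(4.3) + v(5.1) + v(5.9) + v(6.7)].
Sum ≈ 6.41414.

6.41414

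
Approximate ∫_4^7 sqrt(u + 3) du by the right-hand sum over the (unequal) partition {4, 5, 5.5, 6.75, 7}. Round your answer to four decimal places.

8.9799

Subinterval widths: 1, 0.5, 1.25, 0.25.
Right endpoints: 5, 5.5, 6.75, 7.
f(5) ≈ 2.8284, f(5.5) ≈ 2.9155, f(6.75) ≈ 3.1225, f(7) ≈ 3.1623.
Sum = Σ Δu_i · f(u_i).
Sum ≈ 8.9799.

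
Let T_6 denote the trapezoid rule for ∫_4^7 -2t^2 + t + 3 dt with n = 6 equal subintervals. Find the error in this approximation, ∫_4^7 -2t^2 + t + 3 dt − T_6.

Exact integral: ∫_4^7 f(t) dt = -160.5.
T_6 = -160.75.
Error = -160.5 − (-160.75) = 0.25.

0.25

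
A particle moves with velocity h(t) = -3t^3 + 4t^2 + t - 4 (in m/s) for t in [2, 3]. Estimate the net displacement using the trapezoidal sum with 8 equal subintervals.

Δt = (3 − 2)/8 = 0.125.
h(2) = -10, h(2.125) = -6451/512, h(2.25) = -15.671875, h(2.375) = -9857/512, h(2.5) = -23.375, h(2.625) = -14375/512, h(2.75) = -33.390625, h(2.875) = -20149/512, h(3) = -46.
T_8 = (Δt/2)·[h(t_0) + 2h(t_1) + ... + 2h(t_{7}) + h(t_8)].
Sum = -24.96484375.

-24.96484375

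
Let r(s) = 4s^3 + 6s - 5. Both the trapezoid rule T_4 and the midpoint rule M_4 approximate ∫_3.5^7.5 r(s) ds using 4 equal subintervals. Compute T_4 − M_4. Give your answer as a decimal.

T_4 = 3170.
M_4 = 3104.
T_4 − M_4 = 66.

66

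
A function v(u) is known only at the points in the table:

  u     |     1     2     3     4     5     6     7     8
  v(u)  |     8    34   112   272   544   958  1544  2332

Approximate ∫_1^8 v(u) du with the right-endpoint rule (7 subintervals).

Δu = 1.
Sum = 1·[34 + 112 + 272 + 544 + 958 + 1544 + 2332] = 5796.

5796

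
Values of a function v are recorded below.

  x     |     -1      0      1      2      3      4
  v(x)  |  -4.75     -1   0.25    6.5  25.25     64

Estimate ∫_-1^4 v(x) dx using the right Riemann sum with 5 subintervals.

Δx = 1.
Sum = 1·[(-1) + 0.25 + 6.5 + 25.25 + 64] = 95.

95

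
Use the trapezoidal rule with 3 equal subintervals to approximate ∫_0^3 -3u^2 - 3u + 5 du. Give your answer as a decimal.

Δu = (3 − 0)/3 = 1.
f(0) = 5, f(1) = -1, f(2) = -13, f(3) = -31.
T_3 = (Δu/2)·[f(u_0) + 2f(u_1) + 2f(u_2) + f(u_3)].
Sum = -27.

-27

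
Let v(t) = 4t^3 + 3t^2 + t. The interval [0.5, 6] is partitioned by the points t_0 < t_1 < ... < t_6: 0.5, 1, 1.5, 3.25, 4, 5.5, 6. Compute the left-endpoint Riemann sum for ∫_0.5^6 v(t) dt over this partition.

1015

Subinterval widths: 0.5, 0.5, 1.75, 0.75, 1.5, 0.5.
Left endpoints: 0.5, 1, 1.5, 3.25, 4, 5.5.
v(0.5) = 1.75, v(1) = 8, v(1.5) = 21.75, v(3.25) = 172.25, v(4) = 308, v(5.5) = 761.75.
Sum = Σ Δt_i · v(t_i).
Sum = 1015.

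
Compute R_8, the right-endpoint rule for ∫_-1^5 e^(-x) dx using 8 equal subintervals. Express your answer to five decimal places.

Δx = (5 − (-1))/8 = 0.75.
Right endpoints: -0.25, 0.5, 1.25, 2, 2.75, 3.5, 4.25, 5.
f(-0.25) ≈ 1.28403, f(0.5) ≈ 0.60653, f(1.25) ≈ 0.28650, f(2) ≈ 0.13534, f(2.75) ≈ 0.06393, f(3.5) ≈ 0.03020, f(4.25) ≈ 0.01426, f(5) ≈ 0.00674.
Sum = Δx · [f(-0.25) + f(0.5) + f(1.25) + ...].
Sum ≈ 1.82064.

1.82064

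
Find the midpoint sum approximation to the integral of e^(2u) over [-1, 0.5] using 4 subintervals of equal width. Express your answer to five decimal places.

Δu = (0.5 − (-1))/4 = 0.375.
Midpoints: -0.8125, -0.4375, -0.0625, 0.3125.
f(-0.8125) ≈ 0.19691, f(-0.4375) ≈ 0.41686, f(-0.0625) ≈ 0.88250, f(0.3125) ≈ 1.86825.
Sum = Δu · [f(-0.8125) + f(-0.4375) + f(-0.0625) + f(0.3125)].
Sum ≈ 1.26169.

1.26169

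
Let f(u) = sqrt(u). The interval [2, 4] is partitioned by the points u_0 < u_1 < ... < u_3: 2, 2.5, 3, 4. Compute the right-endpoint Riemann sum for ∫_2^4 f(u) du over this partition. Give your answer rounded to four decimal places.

Subinterval widths: 0.5, 0.5, 1.
Right endpoints: 2.5, 3, 4.
f(2.5) ≈ 1.5811, f(3) ≈ 1.7321, f(4) ≈ 2.0000.
Sum = Σ Δu_i · f(u_i).
Sum ≈ 3.6566.

3.6566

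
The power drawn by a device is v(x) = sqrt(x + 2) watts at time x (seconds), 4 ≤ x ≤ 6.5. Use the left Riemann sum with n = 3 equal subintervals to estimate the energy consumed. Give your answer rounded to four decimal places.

6.5270

Δx = (6.5 − 4)/3 = 5/6.
Left endpoints: 4, 29/6, 17/3.
v(4) ≈ 2.4495, v(29/6) ≈ 2.6141, v(17/3) ≈ 2.7689.
Sum = Δx · [v(4) + v(29/6) + v(17/3)].
Sum ≈ 6.5270.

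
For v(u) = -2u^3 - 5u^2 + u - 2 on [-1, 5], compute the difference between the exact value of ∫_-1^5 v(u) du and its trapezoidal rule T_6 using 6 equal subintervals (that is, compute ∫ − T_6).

Exact integral: ∫_-1^5 v(u) du = -522.
T_6 = -539.
Error = -522 − (-539) = 17.

17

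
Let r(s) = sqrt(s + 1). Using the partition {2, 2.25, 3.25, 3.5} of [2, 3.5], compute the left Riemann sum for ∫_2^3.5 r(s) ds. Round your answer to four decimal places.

Subinterval widths: 0.25, 1, 0.25.
Left endpoints: 2, 2.25, 3.25.
r(2) ≈ 1.7321, r(2.25) ≈ 1.8028, r(3.25) ≈ 2.0616.
Sum = Σ Δs_i · r(s_i).
Sum ≈ 2.7512.

2.7512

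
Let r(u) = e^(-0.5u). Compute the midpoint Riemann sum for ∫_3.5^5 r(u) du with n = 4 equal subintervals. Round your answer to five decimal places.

0.18311

Δu = (5 − 3.5)/4 = 0.375.
Midpoints: 3.6875, 4.0625, 4.4375, 4.8125.
r(3.6875) ≈ 0.15822, r(4.0625) ≈ 0.13117, r(4.4375) ≈ 0.10874, r(4.8125) ≈ 0.09015.
Sum = Δu · [r(3.6875) + r(4.0625) + r(4.4375) + r(4.8125)].
Sum ≈ 0.18311.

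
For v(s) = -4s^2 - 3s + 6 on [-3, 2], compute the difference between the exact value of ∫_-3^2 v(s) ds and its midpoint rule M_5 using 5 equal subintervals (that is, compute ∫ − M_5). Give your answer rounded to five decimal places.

-1.66667

Exact integral: ∫_-3^2 v(s) ds ≈ -9.1666667.
M_5 = -7.5.
Error ≈ -9.1666667 − (-7.5) ≈ -1.66667.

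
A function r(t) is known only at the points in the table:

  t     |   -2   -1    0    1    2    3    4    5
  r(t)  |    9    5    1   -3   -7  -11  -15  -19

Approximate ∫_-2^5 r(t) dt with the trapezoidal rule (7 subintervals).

Δt = 1.
T_7 = (1/2)·[9 + 2·5 + 2·1 + 2·(-3) + 2·(-7) + 2·(-11) + 2·(-15) + (-19)] = -35.

-35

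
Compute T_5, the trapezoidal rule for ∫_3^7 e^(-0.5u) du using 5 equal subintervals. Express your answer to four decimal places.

0.3910

Δu = (7 − 3)/5 = 0.8.
f(3) ≈ 0.2231, f(3.8) ≈ 0.1496, f(4.6) ≈ 0.1003, f(5.4) ≈ 0.0672, f(6.2) ≈ 0.0450, f(7) ≈ 0.0302.
T_5 = (Δu/2)·[f(u_0) + 2f(u_1) + ... + 2f(u_{4}) + f(u_5)].
Sum ≈ 0.3910.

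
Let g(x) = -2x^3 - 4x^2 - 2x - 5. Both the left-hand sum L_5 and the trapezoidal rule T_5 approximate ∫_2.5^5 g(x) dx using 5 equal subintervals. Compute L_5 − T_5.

74.6875

L_5 = -398.125.
T_5 = -472.8125.
L_5 − T_5 = 74.6875.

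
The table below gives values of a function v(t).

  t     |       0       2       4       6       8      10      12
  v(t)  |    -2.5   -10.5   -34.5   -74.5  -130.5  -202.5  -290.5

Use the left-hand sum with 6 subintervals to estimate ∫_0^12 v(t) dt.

Δt = 2.
Sum = 2·[(-2.5) + (-10.5) + (-34.5) + (-74.5) + (-130.5) + (-202.5)] = -910.

-910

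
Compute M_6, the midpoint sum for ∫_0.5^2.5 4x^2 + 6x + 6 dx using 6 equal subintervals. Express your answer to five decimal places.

Δx = (2.5 − 0.5)/6 = 1/3.
Midpoints: 2/3, 1, 4/3, 5/3, 2, 7/3.
f(2/3) = 106/9, f(1) = 16, f(4/3) = 190/9, f(5/3) = 244/9, f(2) = 34, f(7/3) = 376/9.
Sum = Δx · [f(2/3) + f(1) + f(4/3) + ...].
Sum ≈ 50.59259.

50.59259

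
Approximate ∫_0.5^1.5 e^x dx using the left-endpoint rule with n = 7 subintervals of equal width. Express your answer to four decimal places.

2.6354

Δx = (1.5 − 0.5)/7 = 1/7.
Left endpoints: 0.5, 9/14, 11/14, 13/14, 15/14, 17/14, 19/14.
f(0.5) ≈ 1.6487, f(9/14) ≈ 1.9019, f(11/14) ≈ 2.1940, f(13/14) ≈ 2.5309, f(15/14) ≈ 2.9195, f(17/14) ≈ 3.3679, f(19/14) ≈ 3.8851.
Sum = Δx · [f(0.5) + f(9/14) + f(11/14) + ...].
Sum ≈ 2.6354.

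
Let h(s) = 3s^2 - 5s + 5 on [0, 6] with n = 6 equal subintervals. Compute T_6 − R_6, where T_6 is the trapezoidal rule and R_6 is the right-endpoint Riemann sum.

-39

T_6 = 159.
R_6 = 198.
T_6 − R_6 = -39.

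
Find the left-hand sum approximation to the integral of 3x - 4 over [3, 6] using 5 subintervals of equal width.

Δx = (6 − 3)/5 = 0.6.
Left endpoints: 3, 3.6, 4.2, 4.8, 5.4.
f(3) = 5, f(3.6) = 6.8, f(4.2) = 8.6, f(4.8) = 10.4, f(5.4) = 12.2.
Sum = Δx · [f(3) + f(3.6) + f(4.2) + f(4.8) + f(5.4)].
Sum = 25.8.

25.8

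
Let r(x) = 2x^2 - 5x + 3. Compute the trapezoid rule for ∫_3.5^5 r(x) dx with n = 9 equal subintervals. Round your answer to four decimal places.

Δx = (5 − 3.5)/9 = 1/6.
r(3.5) = 10, r(11/3) = 104/9, r(23/6) = 119/9, r(4) = 15, r(25/6) = 152/9, r(13/3) = 170/9, r(4.5) = 21, r(14/3) = 209/9, r(29/6) = 230/9, r(5) = 28.
T_9 = (Δx/2)·[r(x_0) + 2r(x_1) + ... + 2r(x_{8}) + r(x_9)].
Sum ≈ 27.3889.

27.3889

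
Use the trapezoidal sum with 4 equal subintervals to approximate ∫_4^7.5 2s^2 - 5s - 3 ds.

128.3515625

Δs = (7.5 − 4)/4 = 0.875.
f(4) = 9, f(4.875) = 20.15625, f(5.75) = 34.375, f(6.625) = 51.65625, f(7.5) = 72.
T_4 = (Δs/2)·[f(s_0) + 2f(s_1) + 2f(s_2) + 2f(s_3) + f(s_4)].
Sum = 128.3515625.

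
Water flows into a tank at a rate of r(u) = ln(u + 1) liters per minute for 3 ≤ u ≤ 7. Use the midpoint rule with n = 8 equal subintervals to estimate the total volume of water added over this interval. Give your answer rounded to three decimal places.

Δu = (7 − 3)/8 = 0.5.
Midpoints: 3.25, 3.75, 4.25, 4.75, 5.25, 5.75, 6.25, 6.75.
r(3.25) ≈ 1.447, r(3.75) ≈ 1.558, r(4.25) ≈ 1.658, r(4.75) ≈ 1.749, r(5.25) ≈ 1.833, r(5.75) ≈ 1.910, r(6.25) ≈ 1.981, r(6.75) ≈ 2.048.
Sum = Δu · [r(3.25) + r(3.75) + r(4.25) + ...].
Sum ≈ 7.092.

7.092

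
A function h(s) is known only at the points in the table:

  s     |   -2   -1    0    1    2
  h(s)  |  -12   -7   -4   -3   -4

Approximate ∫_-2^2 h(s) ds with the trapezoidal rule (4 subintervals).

Δs = 1.
T_4 = (1/2)·[(-12) + 2·(-7) + 2·(-4) + 2·(-3) + (-4)] = -22.

-22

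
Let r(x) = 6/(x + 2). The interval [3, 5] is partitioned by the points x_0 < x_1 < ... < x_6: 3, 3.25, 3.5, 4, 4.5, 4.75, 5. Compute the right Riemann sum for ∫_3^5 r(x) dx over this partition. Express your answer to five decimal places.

Subinterval widths: 0.25, 0.25, 0.5, 0.5, 0.25, 0.25.
Right endpoints: 3.25, 3.5, 4, 4.5, 4.75, 5.
r(3.25) = 8/7, r(3.5) = 12/11, r(4) = 1, r(4.5) = 12/13, r(4.75) = 8/9, r(5) = 6/7.
Sum = Σ Δx_i · r(x_i).
Sum ≈ 1.95649.

1.95649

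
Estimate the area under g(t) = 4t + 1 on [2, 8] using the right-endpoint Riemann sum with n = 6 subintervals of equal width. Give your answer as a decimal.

Δt = (8 − 2)/6 = 1.
Right endpoints: 3, 4, 5, 6, 7, 8.
g(3) = 13, g(4) = 17, g(5) = 21, g(6) = 25, g(7) = 29, g(8) = 33.
Sum = Δt · [g(3) + g(4) + g(5) + ...].
Sum = 138.

138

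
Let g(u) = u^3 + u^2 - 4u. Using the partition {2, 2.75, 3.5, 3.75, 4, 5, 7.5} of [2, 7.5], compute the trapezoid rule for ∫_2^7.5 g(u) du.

Subinterval widths: 0.75, 0.75, 0.25, 0.25, 1, 2.5.
g(2) = 4, g(2.75) = 17.359375, g(3.5) = 41.125, g(3.75) = 51.796875, g(4) = 64, g(5) = 130, g(7.5) = 448.125.
On each subinterval the trapezoid contributes (Δu_i/2)·[g(u_{i-1}) + g(u_i)].
Sum = 875.6875.

875.6875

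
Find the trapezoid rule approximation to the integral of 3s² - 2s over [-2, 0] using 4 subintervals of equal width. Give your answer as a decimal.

12.25

Δs = (0 − (-2))/4 = 0.5.
f(-2) = 16, f(-1.5) = 9.75, f(-1) = 5, f(-0.5) = 1.75, f(0) = 0.
T_4 = (Δs/2)·[f(s_0) + 2f(s_1) + 2f(s_2) + 2f(s_3) + f(s_4)].
Sum = 12.25.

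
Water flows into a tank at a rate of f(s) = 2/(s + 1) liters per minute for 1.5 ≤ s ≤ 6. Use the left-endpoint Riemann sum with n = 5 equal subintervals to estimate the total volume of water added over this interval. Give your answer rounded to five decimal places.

2.30925

Δs = (6 − 1.5)/5 = 0.9.
Left endpoints: 1.5, 2.4, 3.3, 4.2, 5.1.
f(1.5) = 0.8, f(2.4) = 10/17, f(3.3) = 20/43, f(4.2) = 5/13, f(5.1) = 20/61.
Sum = Δs · [f(1.5) + f(2.4) + f(3.3) + f(4.2) + f(5.1)].
Sum ≈ 2.30925.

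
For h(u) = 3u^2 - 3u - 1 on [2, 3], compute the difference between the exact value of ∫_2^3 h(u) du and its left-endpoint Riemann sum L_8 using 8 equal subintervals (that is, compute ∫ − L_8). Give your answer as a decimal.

0.7421875

Exact integral: ∫_2^3 h(u) du = 10.5.
L_8 = 9.7578125.
Error = 10.5 − 9.7578125 = 0.7421875.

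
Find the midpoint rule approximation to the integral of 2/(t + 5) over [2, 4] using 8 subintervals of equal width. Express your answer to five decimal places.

0.50259

Δt = (4 − 2)/8 = 0.25.
Midpoints: 2.125, 2.375, 2.625, 2.875, 3.125, 3.375, 3.625, 3.875.
f(2.125) = 16/57, f(2.375) = 16/59, f(2.625) = 16/61, f(2.875) = 16/63, f(3.125) = 16/65, f(3.375) = 16/67, f(3.625) = 16/69, f(3.875) = 16/71.
Sum = Δt · [f(2.125) + f(2.375) + f(2.625) + ...].
Sum ≈ 0.50259.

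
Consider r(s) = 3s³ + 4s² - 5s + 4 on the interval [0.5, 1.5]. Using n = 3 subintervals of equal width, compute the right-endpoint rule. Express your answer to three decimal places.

Δs = (1.5 − 0.5)/3 = 1/3.
Right endpoints: 5/6, 7/6, 1.5.
r(5/6) = 313/72, r(7/6) = 8.375, r(1.5) = 15.625.
Sum = Δs · [r(5/6) + r(7/6) + r(1.5)].
Sum ≈ 9.449.

9.449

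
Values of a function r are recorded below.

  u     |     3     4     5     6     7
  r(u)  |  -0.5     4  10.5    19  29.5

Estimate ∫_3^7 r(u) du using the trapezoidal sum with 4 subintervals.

48

Δu = 1.
T_4 = (1/2)·[(-0.5) + 2·4 + 2·10.5 + 2·19 + 29.5] = 48.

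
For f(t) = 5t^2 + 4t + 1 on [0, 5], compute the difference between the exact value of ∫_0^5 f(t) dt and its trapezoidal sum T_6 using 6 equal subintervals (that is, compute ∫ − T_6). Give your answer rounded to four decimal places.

-2.8935

Exact integral: ∫_0^5 f(t) dt ≈ 263.333333.
T_6 ≈ 266.226852.
Error ≈ 263.333333 − 266.226852 ≈ -2.8935.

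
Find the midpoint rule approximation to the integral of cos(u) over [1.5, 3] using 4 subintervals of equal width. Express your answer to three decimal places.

Δu = (3 − 1.5)/4 = 0.375.
Midpoints: 1.6875, 2.0625, 2.4375, 2.8125.
f(1.6875) ≈ -0.116, f(2.0625) ≈ -0.472, f(2.4375) ≈ -0.762, f(2.8125) ≈ -0.946.
Sum = Δu · [f(1.6875) + f(2.0625) + f(2.4375) + f(2.8125)].
Sum ≈ -0.861.

-0.861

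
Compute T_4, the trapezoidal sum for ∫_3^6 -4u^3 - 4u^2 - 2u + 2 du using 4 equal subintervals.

Δu = (6 − 3)/4 = 0.75.
f(3) = -148, f(3.75) = -272.6875, f(4.5) = -452.5, f(5.25) = -697.5625, f(6) = -1018.
T_4 = (Δu/2)·[f(u_0) + 2f(u_1) + 2f(u_2) + 2f(u_3) + f(u_4)].
Sum = -1504.3125.

-1504.3125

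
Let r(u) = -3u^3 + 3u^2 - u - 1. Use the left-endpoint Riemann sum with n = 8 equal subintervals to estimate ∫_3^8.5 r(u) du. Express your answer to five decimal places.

-2783.28198

Δu = (8.5 − 3)/8 = 0.6875.
Left endpoints: 3, 3.6875, 4.375, 5.0625, 5.75, 6.4375, 7.125, 7.8125.
r(3) = -58, r(3.6875) = -468249/4096, r(4.375) = -101977/512, r(5.0625) = -1304227/4096, r(5.75) = -477.890625, r(6.4375) = -2799413/4096, r(7.125) = -481763/512, r(7.8125) = -5145471/4096.
Sum = Δu · [r(3) + r(3.6875) + r(4.375) + ...].
Sum ≈ -2783.28198.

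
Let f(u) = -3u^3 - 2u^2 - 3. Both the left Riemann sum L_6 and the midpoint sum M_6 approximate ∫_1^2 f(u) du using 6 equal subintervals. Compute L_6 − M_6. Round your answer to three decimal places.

2.142

L_6 ≈ -16.73843.
M_6 ≈ -18.88079.
L_6 − M_6 ≈ 2.142.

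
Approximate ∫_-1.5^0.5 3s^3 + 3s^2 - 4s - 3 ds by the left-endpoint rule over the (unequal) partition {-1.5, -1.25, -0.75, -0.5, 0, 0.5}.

-1.38671875

Subinterval widths: 0.25, 0.5, 0.25, 0.5, 0.5.
Left endpoints: -1.5, -1.25, -0.75, -0.5, 0.
f(-1.5) = -0.375, f(-1.25) = 0.828125, f(-0.75) = 0.421875, f(-0.5) = -0.625, f(0) = -3.
Sum = Σ Δs_i · f(s_i).
Sum = -1.38671875.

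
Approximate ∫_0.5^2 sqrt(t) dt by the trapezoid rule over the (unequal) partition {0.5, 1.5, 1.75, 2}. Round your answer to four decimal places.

Subinterval widths: 1, 0.25, 0.25.
f(0.5) ≈ 0.7071, f(1.5) ≈ 1.2247, f(1.75) ≈ 1.3229, f(2) ≈ 1.4142.
On each subinterval the trapezoid contributes (Δt_i/2)·[f(t_{i-1}) + f(t_i)].
Sum ≈ 1.6265.

1.6265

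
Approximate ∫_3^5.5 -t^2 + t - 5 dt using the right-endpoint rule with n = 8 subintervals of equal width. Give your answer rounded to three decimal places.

Δt = (5.5 − 3)/8 = 0.3125.
Right endpoints: 3.3125, 3.625, 3.9375, 4.25, 4.5625, 4.875, 5.1875, 5.5.
f(3.3125) = -12.66015625, f(3.625) = -14.515625, f(3.9375) = -16.56640625, f(4.25) = -18.8125, f(4.5625) = -21.25390625, f(4.875) = -23.890625, f(5.1875) = -26.72265625, f(5.5) = -29.75.
Sum = Δt · [f(3.3125) + f(3.625) + f(3.9375) + ...].
Sum ≈ -51.304.

-51.304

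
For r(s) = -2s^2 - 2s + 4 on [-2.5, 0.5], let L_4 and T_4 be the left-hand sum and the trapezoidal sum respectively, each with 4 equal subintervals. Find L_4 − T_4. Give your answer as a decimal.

-2.25

L_4 = 4.6875.
T_4 = 6.9375.
L_4 − T_4 = -2.25.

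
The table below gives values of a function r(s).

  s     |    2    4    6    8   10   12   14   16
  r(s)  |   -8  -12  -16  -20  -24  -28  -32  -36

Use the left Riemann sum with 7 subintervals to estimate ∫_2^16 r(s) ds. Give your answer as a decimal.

-280

Δs = 2.
Sum = 2·[(-8) + (-12) + (-16) + (-20) + (-24) + (-28) + (-32)] = -280.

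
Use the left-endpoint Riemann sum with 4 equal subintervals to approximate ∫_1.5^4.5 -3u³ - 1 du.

-215.625

Δu = (4.5 − 1.5)/4 = 0.75.
Left endpoints: 1.5, 2.25, 3, 3.75.
f(1.5) = -11.125, f(2.25) = -35.171875, f(3) = -82, f(3.75) = -159.203125.
Sum = Δu · [f(1.5) + f(2.25) + f(3) + f(3.75)].
Sum = -215.625.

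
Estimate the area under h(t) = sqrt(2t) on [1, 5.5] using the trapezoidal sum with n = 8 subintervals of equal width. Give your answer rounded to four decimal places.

11.2075

Δt = (5.5 − 1)/8 = 0.5625.
h(1) ≈ 1.4142, h(1.5625) ≈ 1.7678, h(2.125) ≈ 2.0616, h(2.6875) ≈ 2.3184, h(3.25) ≈ 2.5495, h(3.8125) ≈ 2.7613, h(4.375) ≈ 2.9580, h(4.9375) ≈ 3.1425, h(5.5) ≈ 3.3166.
T_8 = (Δt/2)·[h(t_0) + 2h(t_1) + ... + 2h(t_{7}) + h(t_8)].
Sum ≈ 11.2075.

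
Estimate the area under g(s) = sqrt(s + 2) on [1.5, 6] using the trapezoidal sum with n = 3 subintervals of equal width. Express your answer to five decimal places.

10.70281

Δs = (6 − 1.5)/3 = 1.5.
g(1.5) ≈ 1.87083, g(3) ≈ 2.23607, g(4.5) ≈ 2.54951, g(6) ≈ 2.82843.
T_3 = (Δs/2)·[g(s_0) + 2g(s_1) + 2g(s_2) + g(s_3)].
Sum ≈ 10.70281.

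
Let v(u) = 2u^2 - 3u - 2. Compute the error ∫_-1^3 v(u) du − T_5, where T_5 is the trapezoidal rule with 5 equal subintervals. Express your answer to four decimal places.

-0.8533

Exact integral: ∫_-1^3 v(u) du ≈ -1.333333.
T_5 = -0.48.
Error ≈ -1.333333 − (-0.48) ≈ -0.8533.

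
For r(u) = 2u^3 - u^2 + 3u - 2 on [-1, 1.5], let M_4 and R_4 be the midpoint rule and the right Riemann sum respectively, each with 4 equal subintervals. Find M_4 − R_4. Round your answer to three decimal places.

M_4 ≈ -2.59277.
R_4 ≈ 2.21680.
M_4 − R_4 ≈ -4.810.

-4.810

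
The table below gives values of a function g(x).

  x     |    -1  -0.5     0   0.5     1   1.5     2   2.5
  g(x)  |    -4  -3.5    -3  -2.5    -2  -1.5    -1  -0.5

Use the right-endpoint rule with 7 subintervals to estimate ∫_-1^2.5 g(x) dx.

Δx = 0.5.
Sum = 0.5·[(-3.5) + (-3) + (-2.5) + (-2) + (-1.5) + (-1) + (-0.5)] = -7.

-7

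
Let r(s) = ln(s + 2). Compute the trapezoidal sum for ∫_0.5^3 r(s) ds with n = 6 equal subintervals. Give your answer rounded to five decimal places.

3.25357

Δs = (3 − 0.5)/6 = 5/12.
r(0.5) ≈ 0.91629, r(11/12) ≈ 1.07044, r(4/3) ≈ 1.20397, r(1.75) ≈ 1.32176, r(13/6) ≈ 1.42712, r(31/12) ≈ 1.52243, r(3) ≈ 1.60944.
T_6 = (Δs/2)·[r(s_0) + 2r(s_1) + ... + 2r(s_{5}) + r(s_6)].
Sum ≈ 3.25357.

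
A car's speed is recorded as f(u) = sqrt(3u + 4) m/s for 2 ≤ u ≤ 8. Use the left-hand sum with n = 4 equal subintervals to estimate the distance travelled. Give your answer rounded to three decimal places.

24.265

Δu = (8 − 2)/4 = 1.5.
Left endpoints: 2, 3.5, 5, 6.5.
f(2) ≈ 3.162, f(3.5) ≈ 3.808, f(5) ≈ 4.359, f(6.5) ≈ 4.848.
Sum = Δu · [f(2) + f(3.5) + f(5) + f(6.5)].
Sum ≈ 24.265.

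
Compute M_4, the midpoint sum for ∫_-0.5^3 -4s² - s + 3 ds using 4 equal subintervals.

Δs = (3 − (-0.5))/4 = 0.875.
Midpoints: -0.0625, 0.8125, 1.6875, 2.5625.
f(-0.0625) = 3.046875, f(0.8125) = -0.453125, f(1.6875) = -10.078125, f(2.5625) = -25.828125.
Sum = Δs · [f(-0.0625) + f(0.8125) + f(1.6875) + f(2.5625)].
Sum = -29.1484375.

-29.1484375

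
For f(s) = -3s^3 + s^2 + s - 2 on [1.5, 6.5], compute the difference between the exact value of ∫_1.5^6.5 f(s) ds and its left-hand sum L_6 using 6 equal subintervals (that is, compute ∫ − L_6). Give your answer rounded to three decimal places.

-300.058

Exact integral: ∫_1.5^6.5 f(s) ds ≈ -1234.58333.
L_6 ≈ -934.52546.
Error ≈ -1234.58333 − (-934.52546) ≈ -300.058.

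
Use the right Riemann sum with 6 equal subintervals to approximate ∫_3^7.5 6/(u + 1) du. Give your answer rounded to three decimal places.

4.238

Δu = (7.5 − 3)/6 = 0.75.
Right endpoints: 3.75, 4.5, 5.25, 6, 6.75, 7.5.
f(3.75) = 24/19, f(4.5) = 12/11, f(5.25) = 0.96, f(6) = 6/7, f(6.75) = 24/31, f(7.5) = 12/17.
Sum = Δu · [f(3.75) + f(4.5) + f(5.25) + ...].
Sum ≈ 4.238.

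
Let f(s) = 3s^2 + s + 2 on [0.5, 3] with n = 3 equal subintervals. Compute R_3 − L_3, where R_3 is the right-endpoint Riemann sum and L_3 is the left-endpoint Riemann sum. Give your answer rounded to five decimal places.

R_3 ≈ 49.0972222.
L_3 ≈ 25.1388889.
R_3 − L_3 ≈ 23.95833.

23.95833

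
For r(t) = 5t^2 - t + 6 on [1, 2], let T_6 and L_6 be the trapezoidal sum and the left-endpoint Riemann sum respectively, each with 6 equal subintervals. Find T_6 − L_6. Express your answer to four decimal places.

T_6 ≈ 16.189815.
L_6 ≈ 15.023148.
T_6 − L_6 ≈ 1.1667.

1.1667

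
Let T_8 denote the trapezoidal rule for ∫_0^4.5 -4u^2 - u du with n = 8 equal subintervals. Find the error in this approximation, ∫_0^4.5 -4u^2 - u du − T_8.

0.94921875

Exact integral: ∫_0^4.5 f(u) du = -131.625.
T_8 = -132.57421875.
Error = -131.625 − (-132.57421875) = 0.94921875.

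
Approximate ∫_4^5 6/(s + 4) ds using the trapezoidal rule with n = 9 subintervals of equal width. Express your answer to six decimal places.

0.706718

Δs = (5 − 4)/9 = 1/9.
f(4) = 0.75, f(37/9) = 54/73, f(38/9) = 27/37, f(13/3) = 0.72, f(40/9) = 27/38, f(41/9) = 54/77, f(14/3) = 9/13, f(43/9) = 54/79, f(44/9) = 0.675, f(5) = 2/3.
T_9 = (Δs/2)·[f(s_0) + 2f(s_1) + ... + 2f(s_{8}) + f(s_9)].
Sum ≈ 0.706718.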